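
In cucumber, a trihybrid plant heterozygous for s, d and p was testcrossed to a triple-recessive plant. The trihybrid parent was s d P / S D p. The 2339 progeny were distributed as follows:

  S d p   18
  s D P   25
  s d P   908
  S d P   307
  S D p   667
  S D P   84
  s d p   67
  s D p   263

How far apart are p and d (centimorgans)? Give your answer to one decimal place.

8.3 centimorgans

The two rarest classes, s D P and S d p, are the double crossovers. Comparing them with the parentals, only the d allele has switched, so d is the middle locus and the order is p – d – s.
Crossovers in the p–d interval produce the single-crossover classes s d p and S D P (67 + 84 = 151) plus the double crossovers (43).
RF(p–d) = (151 + 43) / 2339 = 194/2339 = 0.0829 → 8.3 centimorgans.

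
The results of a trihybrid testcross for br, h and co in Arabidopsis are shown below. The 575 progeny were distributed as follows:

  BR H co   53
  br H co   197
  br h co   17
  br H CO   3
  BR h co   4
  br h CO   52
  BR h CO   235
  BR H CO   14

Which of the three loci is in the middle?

The two most frequent reciprocal classes, BR h CO and br H co, are the parental types, so the F1 was BR h CO / br H co.
The two rarest classes, BR h co and br H CO, are the double crossovers. Comparing them with the parentals, only the co allele has switched, so co is the middle locus and the order is h – co – br.

co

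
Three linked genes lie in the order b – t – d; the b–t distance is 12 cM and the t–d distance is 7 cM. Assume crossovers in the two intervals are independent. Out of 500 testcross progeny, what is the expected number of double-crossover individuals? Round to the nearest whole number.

4

Map distances give recombination frequencies of 0.120 and 0.070 for the two intervals.
With no interference, expected double-crossover frequency = 0.120 × 0.070 = 0.00840.
Expected number = 0.00840 × 500 = 4.20 ≈ 4.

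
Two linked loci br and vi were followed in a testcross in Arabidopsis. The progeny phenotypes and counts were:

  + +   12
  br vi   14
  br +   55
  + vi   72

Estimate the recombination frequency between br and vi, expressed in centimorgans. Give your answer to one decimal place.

The two most frequent classes, + vi (72) and br + (55), are the parental types, so the F1 was + vi / br +.
The recombinant classes are + + and br vi: 12 + 14 = 26.
Recombination frequency = 26/153 = 0.1699 ≈ 17.0%, i.e. 17.0 centimorgans.

17.0 centimorgans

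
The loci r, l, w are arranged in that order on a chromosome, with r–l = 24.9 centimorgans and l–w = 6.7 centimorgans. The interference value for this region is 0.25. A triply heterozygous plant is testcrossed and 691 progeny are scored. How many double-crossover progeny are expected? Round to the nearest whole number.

Map distances give recombination frequencies of 0.249 and 0.067 for the two intervals.
With interference 0.25 (so coincidence = 0.75), expected double-crossover frequency = 0.249 × 0.067 × 0.75 = 0.01251.
Expected number = 0.01251 × 691 = 8.65 ≈ 9.

9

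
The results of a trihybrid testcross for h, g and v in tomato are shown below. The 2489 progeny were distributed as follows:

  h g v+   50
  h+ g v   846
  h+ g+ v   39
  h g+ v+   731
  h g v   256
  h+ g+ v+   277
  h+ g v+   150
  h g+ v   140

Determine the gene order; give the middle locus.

The two most frequent reciprocal classes, h g+ v+ and h+ g v, are the parental types, so the F1 was h g+ v+ / h+ g v.
The two rarest classes, h g v+ and h+ g+ v, are the double crossovers. Comparing them with the parentals, only the g allele has switched, so g is the middle locus and the order is v – g – h.

g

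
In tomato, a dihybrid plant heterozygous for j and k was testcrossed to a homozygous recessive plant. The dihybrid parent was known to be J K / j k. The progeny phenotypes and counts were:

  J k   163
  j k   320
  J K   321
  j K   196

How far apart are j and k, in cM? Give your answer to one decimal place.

The recombinant classes are J k and j K: 163 + 196 = 359.
Recombination frequency = 359/1000 = 0.3590 ≈ 35.9%, i.e. 35.9 cM.

35.9 cM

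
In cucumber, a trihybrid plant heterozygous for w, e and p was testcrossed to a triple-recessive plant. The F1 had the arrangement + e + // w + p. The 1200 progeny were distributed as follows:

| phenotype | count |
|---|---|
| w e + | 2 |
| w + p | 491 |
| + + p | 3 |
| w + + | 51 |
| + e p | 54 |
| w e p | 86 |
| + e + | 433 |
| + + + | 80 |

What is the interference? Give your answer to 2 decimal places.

The two rarest classes, w e + and + + p, are the double crossovers. Comparing them with the parentals, only the w allele has switched, so w is the middle locus and the order is p – w – e.
p–w: (105 + 5)/1200 = 0.0917; w–e: (166 + 5)/1200 = 0.1425.
Expected DCO frequency = 0.0917 × 0.1425 ≈ 0.01307; observed = 5/1200 ≈ 0.00417.
Coefficient of coincidence = 0.00417/0.01307 ≈ 0.32; interference = 1 − 0.32 = 0.68.

0.68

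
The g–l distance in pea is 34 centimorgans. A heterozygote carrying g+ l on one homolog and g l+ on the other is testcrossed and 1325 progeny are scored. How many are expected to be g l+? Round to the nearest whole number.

437

A map distance of 34 centimorgans corresponds to a recombination frequency of 0.340.
The F1 is g+ l / g l+, so g l+ is a parental gamete class with expected frequency (1 − r)/2 = 0.660/2 = 0.3300.
Expected number = 0.3300 × 1325 = 437.25 ≈ 437.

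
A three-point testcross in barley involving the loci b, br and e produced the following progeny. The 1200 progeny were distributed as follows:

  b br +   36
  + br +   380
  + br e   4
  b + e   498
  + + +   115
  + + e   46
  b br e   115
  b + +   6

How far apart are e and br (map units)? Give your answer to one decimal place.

The two most frequent reciprocal classes, + br + and b + e, are the parental types, so the F1 was + br + / b + e.
The two rarest classes, + br e and b + +, are the double crossovers. Comparing them with the parentals, only the e allele has switched, so e is the middle locus and the order is br – e – b.
Crossovers in the br–e interval produce the single-crossover classes + + + and b br e (115 + 115 = 230) plus the double crossovers (10).
RF(br–e) = (230 + 10) / 1200 = 240/1200 = 0.2000 → 20.0 map units.

20.0 map units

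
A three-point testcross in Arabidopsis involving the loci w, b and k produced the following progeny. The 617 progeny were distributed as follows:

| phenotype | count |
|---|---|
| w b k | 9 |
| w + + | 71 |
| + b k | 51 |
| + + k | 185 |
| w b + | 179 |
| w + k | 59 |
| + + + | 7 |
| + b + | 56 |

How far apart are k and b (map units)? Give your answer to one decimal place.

22.4 map units

The two most frequent reciprocal classes, + + k and w b +, are the parental types, so the F1 was + + k / w b +.
The two rarest classes, + + + and w b k, are the double crossovers. Comparing them with the parentals, only the k allele has switched, so k is the middle locus and the order is w – k – b.
Crossovers in the k–b interval produce the single-crossover classes + b k and w + + (51 + 71 = 122) plus the double crossovers (16).
RF(k–b) = (122 + 16) / 617 = 138/617 = 0.2237 → 22.4 map units.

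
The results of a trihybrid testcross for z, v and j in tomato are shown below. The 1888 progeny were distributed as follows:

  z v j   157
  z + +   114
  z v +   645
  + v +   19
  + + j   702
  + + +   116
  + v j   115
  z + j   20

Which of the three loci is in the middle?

The two most frequent reciprocal classes, + + j and z v +, are the parental types, so the F1 was + + j / z v +.
The two rarest classes, z + j and + v +, are the double crossovers. Comparing them with the parentals, only the z allele has switched, so z is the middle locus and the order is v – z – j.

z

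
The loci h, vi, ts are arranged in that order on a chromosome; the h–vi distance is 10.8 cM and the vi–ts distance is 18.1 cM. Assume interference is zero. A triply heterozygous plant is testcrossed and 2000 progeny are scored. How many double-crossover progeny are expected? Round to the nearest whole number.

39

Map distances give recombination frequencies of 0.108 and 0.181 for the two intervals.
With no interference, expected double-crossover frequency = 0.108 × 0.181 = 0.01955.
Expected number = 0.01955 × 2000 = 39.10 ≈ 39.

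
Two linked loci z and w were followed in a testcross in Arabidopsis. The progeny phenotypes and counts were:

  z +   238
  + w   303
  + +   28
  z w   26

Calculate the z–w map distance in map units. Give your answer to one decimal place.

The two most frequent classes, + w (303) and z + (238), are the parental types, so the F1 was + w / z +.
The recombinant classes are + + and z w: 28 + 26 = 54.
Recombination frequency = 54/595 = 0.0908 ≈ 9.1%, i.e. 9.1 map units.

9.1 map units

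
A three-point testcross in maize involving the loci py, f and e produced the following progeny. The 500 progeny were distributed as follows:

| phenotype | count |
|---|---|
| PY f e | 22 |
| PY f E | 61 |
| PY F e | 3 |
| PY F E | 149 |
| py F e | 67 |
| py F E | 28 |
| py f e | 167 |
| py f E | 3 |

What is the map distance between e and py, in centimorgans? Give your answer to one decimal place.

11.2 centimorgans

The two most frequent reciprocal classes, py f e and PY F E, are the parental types, so the F1 was py f e / PY F E.
The two rarest classes, py f E and PY F e, are the double crossovers. Comparing them with the parentals, only the e allele has switched, so e is the middle locus and the order is py – e – f.
Crossovers in the py–e interval produce the single-crossover classes PY f e and py F E (22 + 28 = 50) plus the double crossovers (6).
RF(py–e) = (50 + 6) / 500 = 56/500 = 0.1120 → 11.2 centimorgans.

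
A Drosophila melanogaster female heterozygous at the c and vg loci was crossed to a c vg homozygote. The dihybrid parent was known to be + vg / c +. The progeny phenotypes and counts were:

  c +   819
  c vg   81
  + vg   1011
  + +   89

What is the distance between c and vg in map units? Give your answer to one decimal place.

The recombinant classes are + + and c vg: 89 + 81 = 170.
Recombination frequency = 170/2000 = 0.0850 ≈ 8.5%, i.e. 8.5 map units.

8.5 map units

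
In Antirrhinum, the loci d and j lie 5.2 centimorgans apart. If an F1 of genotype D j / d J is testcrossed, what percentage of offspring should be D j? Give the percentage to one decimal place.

47.4%

A map distance of 5.2 centimorgans corresponds to a recombination frequency of 0.052.
The F1 is D j / d J, so D j is a parental gamete class with expected frequency (1 − r)/2 = 0.948/2 = 0.4740.
That is 0.4740 = 47.4% of the progeny.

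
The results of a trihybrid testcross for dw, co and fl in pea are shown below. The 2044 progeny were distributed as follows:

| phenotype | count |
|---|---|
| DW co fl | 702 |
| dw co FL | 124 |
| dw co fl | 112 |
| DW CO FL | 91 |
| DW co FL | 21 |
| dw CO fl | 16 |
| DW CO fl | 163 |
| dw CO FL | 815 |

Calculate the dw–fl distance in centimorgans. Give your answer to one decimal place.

11.7 centimorgans

The two most frequent reciprocal classes, DW co fl and dw CO FL, are the parental types, so the F1 was DW co fl / dw CO FL.
The two rarest classes, DW co FL and dw CO fl, are the double crossovers. Comparing them with the parentals, only the fl allele has switched, so fl is the middle locus and the order is dw – fl – co.
Crossovers in the dw–fl interval produce the single-crossover classes dw co fl and DW CO FL (112 + 91 = 203) plus the double crossovers (37).
RF(dw–fl) = (203 + 37) / 2044 = 240/2044 = 0.1174 → 11.7 centimorgans.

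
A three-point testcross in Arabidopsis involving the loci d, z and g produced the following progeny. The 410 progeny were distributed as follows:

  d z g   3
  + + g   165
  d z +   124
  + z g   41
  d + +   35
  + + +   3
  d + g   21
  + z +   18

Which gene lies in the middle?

The two most frequent reciprocal classes, d z + and + + g, are the parental types, so the F1 was d z + / + + g.
The two rarest classes, d z g and + + +, are the double crossovers. Comparing them with the parentals, only the g allele has switched, so g is the middle locus and the order is z – g – d.

g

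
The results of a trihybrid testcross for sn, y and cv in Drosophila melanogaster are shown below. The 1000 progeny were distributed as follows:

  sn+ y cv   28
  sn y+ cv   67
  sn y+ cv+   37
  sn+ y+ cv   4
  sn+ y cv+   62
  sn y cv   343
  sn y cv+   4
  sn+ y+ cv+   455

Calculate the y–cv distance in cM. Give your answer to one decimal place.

13.7 cM

The two most frequent reciprocal classes, sn+ y+ cv+ and sn y cv, are the parental types, so the F1 was sn+ y+ cv+ / sn y cv.
The two rarest classes, sn+ y+ cv and sn y cv+, are the double crossovers. Comparing them with the parentals, only the cv allele has switched, so cv is the middle locus and the order is y – cv – sn.
Crossovers in the y–cv interval produce the single-crossover classes sn+ y cv+ and sn y+ cv (62 + 67 = 129) plus the double crossovers (8).
RF(y–cv) = (129 + 8) / 1000 = 137/1000 = 0.1370 → 13.7 cM.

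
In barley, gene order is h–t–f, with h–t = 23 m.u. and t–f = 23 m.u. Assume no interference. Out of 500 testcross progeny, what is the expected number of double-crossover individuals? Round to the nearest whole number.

Map distances give recombination frequencies of 0.230 and 0.230 for the two intervals.
With no interference, expected double-crossover frequency = 0.230 × 0.230 = 0.05290.
Expected number = 0.05290 × 500 = 26.45 ≈ 26.

26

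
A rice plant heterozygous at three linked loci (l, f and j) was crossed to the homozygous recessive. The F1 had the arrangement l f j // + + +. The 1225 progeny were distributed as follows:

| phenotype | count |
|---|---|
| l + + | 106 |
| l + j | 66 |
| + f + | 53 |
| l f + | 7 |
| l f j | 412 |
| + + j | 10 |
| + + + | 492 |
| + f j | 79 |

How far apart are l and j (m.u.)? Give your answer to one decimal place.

16.5 m.u.

The two rarest classes, l f + and + + j, are the double crossovers. Comparing them with the parentals, only the j allele has switched, so j is the middle locus and the order is l – j – f.
Crossovers in the l–j interval produce the single-crossover classes + f j and l + + (79 + 106 = 185) plus the double crossovers (17).
RF(l–j) = (185 + 17) / 1225 = 202/1225 = 0.1649 → 16.5 m.u.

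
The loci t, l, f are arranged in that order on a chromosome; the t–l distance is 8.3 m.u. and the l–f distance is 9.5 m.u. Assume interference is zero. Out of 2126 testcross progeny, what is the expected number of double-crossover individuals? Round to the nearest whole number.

17

Map distances give recombination frequencies of 0.083 and 0.095 for the two intervals.
With no interference, expected double-crossover frequency = 0.083 × 0.095 = 0.00788.
Expected number = 0.00788 × 2126 = 16.76 ≈ 17.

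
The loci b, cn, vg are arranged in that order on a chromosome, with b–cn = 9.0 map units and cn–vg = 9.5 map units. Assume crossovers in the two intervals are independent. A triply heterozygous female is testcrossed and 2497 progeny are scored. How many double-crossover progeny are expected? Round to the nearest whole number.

Map distances give recombination frequencies of 0.090 and 0.095 for the two intervals.
With no interference, expected double-crossover frequency = 0.090 × 0.095 = 0.00855.
Expected number = 0.00855 × 2497 = 21.35 ≈ 21.

21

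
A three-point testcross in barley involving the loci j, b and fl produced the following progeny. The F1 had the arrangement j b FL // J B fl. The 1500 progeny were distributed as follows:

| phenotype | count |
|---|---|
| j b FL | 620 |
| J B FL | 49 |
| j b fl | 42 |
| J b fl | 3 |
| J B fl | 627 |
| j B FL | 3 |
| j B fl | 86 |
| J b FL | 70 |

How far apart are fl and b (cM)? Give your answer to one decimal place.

The two rarest classes, j B FL and J b fl, are the double crossovers. Comparing them with the parentals, only the b allele has switched, so b is the middle locus and the order is fl – b – j.
Crossovers in the fl–b interval produce the single-crossover classes j b fl and J B FL (42 + 49 = 91) plus the double crossovers (6).
RF(fl–b) = (91 + 6) / 1500 = 97/1500 = 0.0647 → 6.5 cM.

6.5 cM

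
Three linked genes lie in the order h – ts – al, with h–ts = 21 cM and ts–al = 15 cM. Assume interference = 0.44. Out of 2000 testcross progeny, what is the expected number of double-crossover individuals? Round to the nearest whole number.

Map distances give recombination frequencies of 0.210 and 0.150 for the two intervals.
With interference 0.44 (so coincidence = 0.56), expected double-crossover frequency = 0.210 × 0.150 × 0.56 = 0.01764.
Expected number = 0.01764 × 2000 = 35.28 ≈ 35.

35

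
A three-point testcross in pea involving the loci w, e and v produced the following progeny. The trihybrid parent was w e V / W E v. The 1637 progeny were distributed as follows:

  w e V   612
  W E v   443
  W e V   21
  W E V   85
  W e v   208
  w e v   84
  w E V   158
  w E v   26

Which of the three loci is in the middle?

The two rarest classes, W e V and w E v, are the double crossovers. Comparing them with the parentals, only the w allele has switched, so w is the middle locus and the order is v – w – e.

w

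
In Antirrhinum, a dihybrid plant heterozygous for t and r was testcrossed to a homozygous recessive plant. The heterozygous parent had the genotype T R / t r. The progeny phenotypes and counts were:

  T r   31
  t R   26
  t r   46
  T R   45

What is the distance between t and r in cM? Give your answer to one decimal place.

38.5 cM

The recombinant classes are T r and t R: 31 + 26 = 57.
Recombination frequency = 57/148 = 0.3851 ≈ 38.5%, i.e. 38.5 cM.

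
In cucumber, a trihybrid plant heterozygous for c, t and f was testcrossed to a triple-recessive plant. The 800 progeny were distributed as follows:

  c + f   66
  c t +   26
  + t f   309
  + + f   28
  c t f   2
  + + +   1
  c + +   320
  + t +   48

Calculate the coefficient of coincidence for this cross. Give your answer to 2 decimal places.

0.36

The two most frequent reciprocal classes, c + + and + t f, are the parental types, so the F1 was c + + / + t f.
The two rarest classes, + + + and c t f, are the double crossovers. Comparing them with the parentals, only the c allele has switched, so c is the middle locus and the order is f – c – t.
f–c: (114 + 3)/800 = 0.1462; c–t: (54 + 3)/800 = 0.0712.
Expected DCO frequency = 0.1462 × 0.0712 ≈ 0.01041; observed = 3/800 ≈ 0.00375.
Coefficient of coincidence = 0.00375/0.01041 ≈ 0.36.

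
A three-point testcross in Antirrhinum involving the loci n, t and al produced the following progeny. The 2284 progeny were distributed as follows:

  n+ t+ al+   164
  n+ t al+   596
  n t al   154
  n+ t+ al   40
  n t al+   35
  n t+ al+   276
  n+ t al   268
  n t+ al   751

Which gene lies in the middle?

n

The two most frequent reciprocal classes, n+ t al+ and n t+ al, are the parental types, so the F1 was n+ t al+ / n t+ al.
The two rarest classes, n t al+ and n+ t+ al, are the double crossovers. Comparing them with the parentals, only the n allele has switched, so n is the middle locus and the order is t – n – al.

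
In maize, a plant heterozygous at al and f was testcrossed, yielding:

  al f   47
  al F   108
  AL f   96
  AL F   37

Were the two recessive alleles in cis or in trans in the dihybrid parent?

trans

The two most frequent classes are AL f (96) and al F (108); these are the parental (non-recombinant) types.
So the F1 carried AL f on one chromosome and al F on the other — the recessive alleles are on opposite chromosomes (trans / repulsion).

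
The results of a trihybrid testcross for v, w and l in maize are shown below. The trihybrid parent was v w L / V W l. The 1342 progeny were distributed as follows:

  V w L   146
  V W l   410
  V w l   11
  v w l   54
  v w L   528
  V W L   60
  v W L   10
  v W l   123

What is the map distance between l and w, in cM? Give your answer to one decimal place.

The two rarest classes, v W L and V w l, are the double crossovers. Comparing them with the parentals, only the w allele has switched, so w is the middle locus and the order is l – w – v.
Crossovers in the l–w interval produce the single-crossover classes v w l and V W L (54 + 60 = 114) plus the double crossovers (21).
RF(l–w) = (114 + 21) / 1342 = 135/1342 = 0.1006 → 10.1 cM.

10.1 cM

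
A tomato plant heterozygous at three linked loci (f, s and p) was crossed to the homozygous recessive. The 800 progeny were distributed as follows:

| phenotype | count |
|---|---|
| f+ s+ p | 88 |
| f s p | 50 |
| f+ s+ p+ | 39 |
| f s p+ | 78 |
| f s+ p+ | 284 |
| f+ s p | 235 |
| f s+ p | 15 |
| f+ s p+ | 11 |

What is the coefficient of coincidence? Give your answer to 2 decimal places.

0.94

The two most frequent reciprocal classes, f s+ p+ and f+ s p, are the parental types, so the F1 was f s+ p+ / f+ s p.
The two rarest classes, f s+ p and f+ s p+, are the double crossovers. Comparing them with the parentals, only the p allele has switched, so p is the middle locus and the order is s – p – f.
s–p: (166 + 26)/800 = 0.2400; p–f: (89 + 26)/800 = 0.1437.
Expected DCO frequency = 0.2400 × 0.1437 ≈ 0.03449; observed = 26/800 ≈ 0.03250.
Coefficient of coincidence = 0.03250/0.03449 ≈ 0.94.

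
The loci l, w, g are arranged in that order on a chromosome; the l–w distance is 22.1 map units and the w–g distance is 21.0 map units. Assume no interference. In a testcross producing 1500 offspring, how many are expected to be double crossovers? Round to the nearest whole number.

70

Map distances give recombination frequencies of 0.221 and 0.210 for the two intervals.
With no interference, expected double-crossover frequency = 0.221 × 0.210 = 0.04641.
Expected number = 0.04641 × 1500 = 69.61 ≈ 70.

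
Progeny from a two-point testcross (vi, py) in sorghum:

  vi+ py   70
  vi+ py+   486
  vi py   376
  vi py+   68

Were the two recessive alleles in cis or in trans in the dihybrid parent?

cis

The two most frequent classes are vi+ py+ (486) and vi py (376); these are the parental (non-recombinant) types.
So the F1 carried vi+ py+ on one chromosome and vi py on the other — the recessive alleles are on the same chromosome (cis / coupling).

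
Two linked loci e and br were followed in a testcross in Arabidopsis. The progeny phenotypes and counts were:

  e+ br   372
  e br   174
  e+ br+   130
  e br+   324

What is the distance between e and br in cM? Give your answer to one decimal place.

30.4 cM

The two most frequent classes, e+ br (372) and e br+ (324), are the parental types, so the F1 was e+ br / e br+.
The recombinant classes are e+ br+ and e br: 130 + 174 = 304.
Recombination frequency = 304/1000 = 0.3040 ≈ 30.4%, i.e. 30.4 cM.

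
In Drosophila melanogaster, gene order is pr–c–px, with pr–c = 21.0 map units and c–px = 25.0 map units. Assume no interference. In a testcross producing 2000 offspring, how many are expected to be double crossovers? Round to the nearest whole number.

Map distances give recombination frequencies of 0.210 and 0.250 for the two intervals.
With no interference, expected double-crossover frequency = 0.210 × 0.250 = 0.05250.
Expected number = 0.05250 × 2000 = 105.00 ≈ 105.

105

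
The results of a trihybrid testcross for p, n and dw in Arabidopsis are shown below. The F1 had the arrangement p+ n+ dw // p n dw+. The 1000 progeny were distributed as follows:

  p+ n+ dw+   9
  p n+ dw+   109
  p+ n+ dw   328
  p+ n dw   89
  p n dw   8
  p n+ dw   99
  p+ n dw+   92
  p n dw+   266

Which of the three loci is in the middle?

The two rarest classes, p+ n+ dw+ and p n dw, are the double crossovers. Comparing them with the parentals, only the dw allele has switched, so dw is the middle locus and the order is n – dw – p.

dw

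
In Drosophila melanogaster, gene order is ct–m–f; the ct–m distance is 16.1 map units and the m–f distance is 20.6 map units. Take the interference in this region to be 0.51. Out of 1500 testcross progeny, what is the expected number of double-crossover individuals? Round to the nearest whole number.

Map distances give recombination frequencies of 0.161 and 0.206 for the two intervals.
With interference 0.51 (so coincidence = 0.49), expected double-crossover frequency = 0.161 × 0.206 × 0.49 = 0.01625.
Expected number = 0.01625 × 1500 = 24.38 ≈ 24.

24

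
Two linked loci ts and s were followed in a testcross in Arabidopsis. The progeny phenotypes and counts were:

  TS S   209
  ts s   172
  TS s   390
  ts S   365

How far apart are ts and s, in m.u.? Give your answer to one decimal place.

The two most frequent classes, TS s (390) and ts S (365), are the parental types, so the F1 was TS s / ts S.
The recombinant classes are TS S and ts s: 209 + 172 = 381.
Recombination frequency = 381/1136 = 0.3354 ≈ 33.5%, i.e. 33.5 m.u.

33.5 m.u.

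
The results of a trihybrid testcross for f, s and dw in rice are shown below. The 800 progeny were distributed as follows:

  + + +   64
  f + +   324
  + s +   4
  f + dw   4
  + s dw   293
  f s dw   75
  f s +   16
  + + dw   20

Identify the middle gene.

dw

The two most frequent reciprocal classes, + s dw and f + +, are the parental types, so the F1 was + s dw / f + +.
The two rarest classes, + s + and f + dw, are the double crossovers. Comparing them with the parentals, only the dw allele has switched, so dw is the middle locus and the order is s – dw – f.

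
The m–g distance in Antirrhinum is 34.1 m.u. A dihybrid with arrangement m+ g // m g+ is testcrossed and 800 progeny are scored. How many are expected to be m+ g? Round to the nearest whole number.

A map distance of 34.1 m.u. corresponds to a recombination frequency of 0.341.
The F1 is m+ g / m g+, so m+ g is a parental gamete class with expected frequency (1 − r)/2 = 0.659/2 = 0.3295.
Expected number = 0.3295 × 800 = 263.60 ≈ 264.

264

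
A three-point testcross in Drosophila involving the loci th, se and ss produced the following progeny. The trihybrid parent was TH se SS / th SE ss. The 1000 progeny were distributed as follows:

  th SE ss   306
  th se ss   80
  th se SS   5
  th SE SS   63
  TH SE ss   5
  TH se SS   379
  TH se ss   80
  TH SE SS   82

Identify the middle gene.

th

The two rarest classes, th se SS and TH SE ss, are the double crossovers. Comparing them with the parentals, only the th allele has switched, so th is the middle locus and the order is se – th – ss.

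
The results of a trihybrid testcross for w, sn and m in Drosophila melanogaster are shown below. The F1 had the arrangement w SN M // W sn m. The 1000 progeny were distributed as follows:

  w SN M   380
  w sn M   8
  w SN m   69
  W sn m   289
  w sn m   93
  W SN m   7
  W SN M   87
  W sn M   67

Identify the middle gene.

The two rarest classes, w sn M and W SN m, are the double crossovers. Comparing them with the parentals, only the sn allele has switched, so sn is the middle locus and the order is m – sn – w.

sn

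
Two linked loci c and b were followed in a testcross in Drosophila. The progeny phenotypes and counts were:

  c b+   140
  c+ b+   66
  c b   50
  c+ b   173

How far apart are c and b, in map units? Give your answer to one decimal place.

27.0 map units

The two most frequent classes, c+ b (173) and c b+ (140), are the parental types, so the F1 was c+ b / c b+.
The recombinant classes are c+ b+ and c b: 66 + 50 = 116.
Recombination frequency = 116/429 = 0.2704 ≈ 27.0%, i.e. 27.0 map units.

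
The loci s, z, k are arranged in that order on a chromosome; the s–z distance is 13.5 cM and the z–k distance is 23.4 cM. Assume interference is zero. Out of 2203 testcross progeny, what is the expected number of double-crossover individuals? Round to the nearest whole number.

Map distances give recombination frequencies of 0.135 and 0.234 for the two intervals.
With no interference, expected double-crossover frequency = 0.135 × 0.234 = 0.03159.
Expected number = 0.03159 × 2203 = 69.59 ≈ 70.

70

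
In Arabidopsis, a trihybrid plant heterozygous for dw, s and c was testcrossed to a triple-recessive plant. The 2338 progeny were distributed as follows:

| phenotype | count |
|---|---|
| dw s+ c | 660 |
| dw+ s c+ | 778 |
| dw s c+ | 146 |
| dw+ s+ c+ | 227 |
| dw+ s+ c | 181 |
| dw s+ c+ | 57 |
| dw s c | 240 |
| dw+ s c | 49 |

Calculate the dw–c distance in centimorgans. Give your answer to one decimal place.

18.5 centimorgans

The two most frequent reciprocal classes, dw s+ c and dw+ s c+, are the parental types, so the F1 was dw s+ c / dw+ s c+.
The two rarest classes, dw s+ c+ and dw+ s c, are the double crossovers. Comparing them with the parentals, only the c allele has switched, so c is the middle locus and the order is dw – c – s.
Crossovers in the dw–c interval produce the single-crossover classes dw+ s+ c and dw s c+ (181 + 146 = 327) plus the double crossovers (106).
RF(dw–c) = (327 + 106) / 2338 = 433/2338 = 0.1852 → 18.5 centimorgans.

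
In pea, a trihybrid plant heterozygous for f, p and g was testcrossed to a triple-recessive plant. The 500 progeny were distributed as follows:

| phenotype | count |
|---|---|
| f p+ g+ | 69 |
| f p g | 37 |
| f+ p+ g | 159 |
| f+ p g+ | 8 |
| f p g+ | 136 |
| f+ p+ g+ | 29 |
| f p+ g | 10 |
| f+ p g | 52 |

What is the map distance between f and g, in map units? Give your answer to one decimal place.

The two most frequent reciprocal classes, f+ p+ g and f p g+, are the parental types, so the F1 was f+ p+ g / f p g+.
The two rarest classes, f p+ g and f+ p g+, are the double crossovers. Comparing them with the parentals, only the f allele has switched, so f is the middle locus and the order is p – f – g.
Crossovers in the f–g interval produce the single-crossover classes f+ p+ g+ and f p g (29 + 37 = 66) plus the double crossovers (18).
RF(f–g) = (66 + 18) / 500 = 84/500 = 0.1680 → 16.8 map units.

16.8 map units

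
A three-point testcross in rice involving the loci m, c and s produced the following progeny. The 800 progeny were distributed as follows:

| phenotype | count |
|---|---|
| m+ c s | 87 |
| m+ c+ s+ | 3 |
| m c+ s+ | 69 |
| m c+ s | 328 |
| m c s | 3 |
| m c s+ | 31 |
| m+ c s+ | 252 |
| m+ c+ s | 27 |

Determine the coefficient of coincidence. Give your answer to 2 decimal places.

0.46

The two most frequent reciprocal classes, m c+ s and m+ c s+, are the parental types, so the F1 was m c+ s / m+ c s+.
The two rarest classes, m c s and m+ c+ s+, are the double crossovers. Comparing them with the parentals, only the c allele has switched, so c is the middle locus and the order is s – c – m.
s–c: (156 + 6)/800 = 0.2025; c–m: (58 + 6)/800 = 0.0800.
Expected DCO frequency = 0.2025 × 0.0800 ≈ 0.01620; observed = 6/800 ≈ 0.00750.
Coefficient of coincidence = 0.00750/0.01620 ≈ 0.46.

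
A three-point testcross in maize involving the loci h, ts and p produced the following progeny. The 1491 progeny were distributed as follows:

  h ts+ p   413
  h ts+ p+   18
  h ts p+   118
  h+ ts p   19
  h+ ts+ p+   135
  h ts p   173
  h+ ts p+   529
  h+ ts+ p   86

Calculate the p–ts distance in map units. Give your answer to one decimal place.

The two most frequent reciprocal classes, h ts+ p and h+ ts p+, are the parental types, so the F1 was h ts+ p / h+ ts p+.
The two rarest classes, h ts+ p+ and h+ ts p, are the double crossovers. Comparing them with the parentals, only the p allele has switched, so p is the middle locus and the order is ts – p – h.
Crossovers in the ts–p interval produce the single-crossover classes h ts p and h+ ts+ p+ (173 + 135 = 308) plus the double crossovers (37).
RF(ts–p) = (308 + 37) / 1491 = 345/1491 = 0.2314 → 23.1 map units.

23.1 map units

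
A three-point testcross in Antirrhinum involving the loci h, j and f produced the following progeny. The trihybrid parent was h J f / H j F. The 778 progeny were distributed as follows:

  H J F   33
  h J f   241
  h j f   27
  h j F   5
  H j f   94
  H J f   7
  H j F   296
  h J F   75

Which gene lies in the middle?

The two rarest classes, H J f and h j F, are the double crossovers. Comparing them with the parentals, only the h allele has switched, so h is the middle locus and the order is j – h – f.

h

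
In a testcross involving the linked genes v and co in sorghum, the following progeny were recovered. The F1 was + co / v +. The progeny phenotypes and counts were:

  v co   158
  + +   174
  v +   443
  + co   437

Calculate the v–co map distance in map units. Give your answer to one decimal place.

The recombinant classes are + + and v co: 174 + 158 = 332.
Recombination frequency = 332/1212 = 0.2739 ≈ 27.4%, i.e. 27.4 map units.

27.4 map units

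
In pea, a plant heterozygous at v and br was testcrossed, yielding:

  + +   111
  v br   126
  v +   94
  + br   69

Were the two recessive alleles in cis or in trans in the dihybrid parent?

The two most frequent classes are + + (111) and v br (126); these are the parental (non-recombinant) types.
So the F1 carried + + on one chromosome and v br on the other — the recessive alleles are on the same chromosome (cis / coupling).

cis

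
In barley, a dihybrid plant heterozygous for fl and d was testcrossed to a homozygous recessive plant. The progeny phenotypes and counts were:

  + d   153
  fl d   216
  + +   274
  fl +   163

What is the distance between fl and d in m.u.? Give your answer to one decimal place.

The two most frequent classes, + + (274) and fl d (216), are the parental types, so the F1 was + + / fl d.
The recombinant classes are + d and fl +: 153 + 163 = 316.
Recombination frequency = 316/806 = 0.3921 ≈ 39.2%, i.e. 39.2 m.u.

39.2 m.u.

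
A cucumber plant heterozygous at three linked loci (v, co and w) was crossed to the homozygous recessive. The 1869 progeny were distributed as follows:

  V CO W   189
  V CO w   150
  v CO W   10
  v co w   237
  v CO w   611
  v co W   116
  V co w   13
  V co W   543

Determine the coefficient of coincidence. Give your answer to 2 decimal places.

The two most frequent reciprocal classes, v CO w and V co W, are the parental types, so the F1 was v CO w / V co W.
The two rarest classes, v CO W and V co w, are the double crossovers. Comparing them with the parentals, only the w allele has switched, so w is the middle locus and the order is v – w – co.
v–w: (266 + 23)/1869 = 0.1546; w–co: (426 + 23)/1869 = 0.2402.
Expected DCO frequency = 0.1546 × 0.2402 ≈ 0.03713; observed = 23/1869 ≈ 0.01231.
Coefficient of coincidence = 0.01231/0.03713 ≈ 0.33.

0.33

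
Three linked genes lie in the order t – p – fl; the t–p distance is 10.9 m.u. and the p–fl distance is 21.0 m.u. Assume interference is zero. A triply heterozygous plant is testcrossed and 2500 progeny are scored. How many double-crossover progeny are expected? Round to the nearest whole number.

57

Map distances give recombination frequencies of 0.109 and 0.210 for the two intervals.
With no interference, expected double-crossover frequency = 0.109 × 0.210 = 0.02289.
Expected number = 0.02289 × 2500 = 57.23 ≈ 57.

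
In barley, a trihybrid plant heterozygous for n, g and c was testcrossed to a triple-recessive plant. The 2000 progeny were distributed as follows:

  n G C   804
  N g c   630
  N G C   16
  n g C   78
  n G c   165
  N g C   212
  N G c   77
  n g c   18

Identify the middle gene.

The two most frequent reciprocal classes, n G C and N g c, are the parental types, so the F1 was n G C / N g c.
The two rarest classes, N G C and n g c, are the double crossovers. Comparing them with the parentals, only the n allele has switched, so n is the middle locus and the order is g – n – c.

n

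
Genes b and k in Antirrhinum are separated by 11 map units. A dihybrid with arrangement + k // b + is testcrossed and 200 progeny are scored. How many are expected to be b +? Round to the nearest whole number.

A map distance of 11 map units corresponds to a recombination frequency of 0.110.
The F1 is + k / b +, so b + is a parental gamete class with expected frequency (1 − r)/2 = 0.890/2 = 0.4450.
Expected number = 0.4450 × 200 = 89.00 ≈ 89.

89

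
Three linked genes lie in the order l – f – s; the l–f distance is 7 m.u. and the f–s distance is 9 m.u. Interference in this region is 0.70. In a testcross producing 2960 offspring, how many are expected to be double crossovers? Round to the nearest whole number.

6

Map distances give recombination frequencies of 0.070 and 0.090 for the two intervals.
With interference 0.70 (so coincidence = 0.30), expected double-crossover frequency = 0.070 × 0.090 × 0.30 = 0.00189.
Expected number = 0.00189 × 2960 = 5.59 ≈ 6.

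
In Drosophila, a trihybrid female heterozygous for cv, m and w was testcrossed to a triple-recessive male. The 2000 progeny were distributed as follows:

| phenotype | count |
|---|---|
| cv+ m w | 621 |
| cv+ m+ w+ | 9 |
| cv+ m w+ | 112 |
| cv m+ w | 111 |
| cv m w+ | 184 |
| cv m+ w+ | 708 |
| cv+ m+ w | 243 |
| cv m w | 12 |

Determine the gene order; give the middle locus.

The two most frequent reciprocal classes, cv m+ w+ and cv+ m w, are the parental types, so the F1 was cv m+ w+ / cv+ m w.
The two rarest classes, cv+ m+ w+ and cv m w, are the double crossovers. Comparing them with the parentals, only the cv allele has switched, so cv is the middle locus and the order is m – cv – w.

cv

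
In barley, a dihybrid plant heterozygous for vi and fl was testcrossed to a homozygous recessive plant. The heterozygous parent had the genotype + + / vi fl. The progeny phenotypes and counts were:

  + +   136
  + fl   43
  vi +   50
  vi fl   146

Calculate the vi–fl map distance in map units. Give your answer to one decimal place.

24.8 map units

The recombinant classes are + fl and vi +: 43 + 50 = 93.
Recombination frequency = 93/375 = 0.2480 ≈ 24.8%, i.e. 24.8 map units.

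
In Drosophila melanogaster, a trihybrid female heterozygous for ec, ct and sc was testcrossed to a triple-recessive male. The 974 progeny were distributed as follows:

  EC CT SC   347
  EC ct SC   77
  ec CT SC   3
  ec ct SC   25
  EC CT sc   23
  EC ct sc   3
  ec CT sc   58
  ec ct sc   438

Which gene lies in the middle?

ec

The two most frequent reciprocal classes, ec ct sc and EC CT SC, are the parental types, so the F1 was ec ct sc / EC CT SC.
The two rarest classes, EC ct sc and ec CT SC, are the double crossovers. Comparing them with the parentals, only the ec allele has switched, so ec is the middle locus and the order is ct – ec – sc.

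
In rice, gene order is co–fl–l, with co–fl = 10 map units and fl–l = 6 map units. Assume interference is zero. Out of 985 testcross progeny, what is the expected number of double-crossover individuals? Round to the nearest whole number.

Map distances give recombination frequencies of 0.100 and 0.060 for the two intervals.
With no interference, expected double-crossover frequency = 0.100 × 0.060 = 0.00600.
Expected number = 0.00600 × 985 = 5.91 ≈ 6.

6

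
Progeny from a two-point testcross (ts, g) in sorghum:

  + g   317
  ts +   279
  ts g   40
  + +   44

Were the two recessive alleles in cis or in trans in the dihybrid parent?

The two most frequent classes are + g (317) and ts + (279); these are the parental (non-recombinant) types.
So the F1 carried + g on one chromosome and ts + on the other — the recessive alleles are on opposite chromosomes (trans / repulsion).

trans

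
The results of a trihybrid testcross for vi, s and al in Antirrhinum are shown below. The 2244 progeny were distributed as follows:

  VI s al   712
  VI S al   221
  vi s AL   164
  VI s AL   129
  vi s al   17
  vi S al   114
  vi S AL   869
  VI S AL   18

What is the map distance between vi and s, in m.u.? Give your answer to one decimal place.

The two most frequent reciprocal classes, VI s al and vi S AL, are the parental types, so the F1 was VI s al / vi S AL.
The two rarest classes, vi s al and VI S AL, are the double crossovers. Comparing them with the parentals, only the vi allele has switched, so vi is the middle locus and the order is s – vi – al.
Crossovers in the s–vi interval produce the single-crossover classes VI S al and vi s AL (221 + 164 = 385) plus the double crossovers (35).
RF(s–vi) = (385 + 35) / 2244 = 420/2244 = 0.1872 → 18.7 m.u.

18.7 m.u.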